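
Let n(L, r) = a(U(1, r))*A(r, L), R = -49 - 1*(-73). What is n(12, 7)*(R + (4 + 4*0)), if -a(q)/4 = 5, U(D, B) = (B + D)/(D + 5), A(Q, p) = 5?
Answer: -2800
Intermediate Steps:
U(D, B) = (B + D)/(5 + D)
R = 24 (R = -49 + 73 = 24)
a(q) = -20 (a(q) = -4*5 = -20)
n(L, r) = -100 (n(L, r) = -20*5 = -100)
n(12, 7)*(R + (4 + 4*0)) = -100*(24 + (4 + 4*0)) = -100*(24 + (4 + 0)) = -100*(24 + 4) = -100*28 = -2800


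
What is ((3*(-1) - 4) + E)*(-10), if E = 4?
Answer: 30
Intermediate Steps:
((3*(-1) - 4) + E)*(-10) = ((3*(-1) - 4) + 4)*(-10) = ((-3 - 4) + 4)*(-10) = (-7 + 4)*(-10) = -3*(-10) = 30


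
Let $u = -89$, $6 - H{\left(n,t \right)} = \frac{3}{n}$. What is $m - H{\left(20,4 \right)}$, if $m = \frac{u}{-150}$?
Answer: $- \frac{1577}{300} \approx -5.2567$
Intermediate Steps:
$H{\left(n,t \right)} = 6 - \frac{3}{n}$
$m = \frac{89}{150}$ ($m = - \frac{89}{-150} = \left(-89\right) \left(- \frac{1}{150}\right) = \frac{89}{150} \approx 0.59333$)
$m - H{\left(20,4 \right)} = \frac{89}{150} - \left(6 - \frac{3}{20}\right) = \frac{89}{150} - \frac{117}{20} = - \frac{1577}{300}$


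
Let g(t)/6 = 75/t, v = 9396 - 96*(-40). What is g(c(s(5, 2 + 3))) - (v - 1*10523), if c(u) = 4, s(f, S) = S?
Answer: -5201/2 ≈ -2600.5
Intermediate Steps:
v = 13236 (v = 9396 - 1*(-3840) = 9396 + 3840 = 13236)
g(t) = 450/t (g(t) = 6*(75/t) = 450/t)
g(c(s(5, 2 + 3))) - (v - 1*10523) = 450/4 - (13236 - 1*10523) = 450*(1/4) - (13236 - 10523) = 225/2 - 1*2713 = 225/2 - 2713 = -5201/2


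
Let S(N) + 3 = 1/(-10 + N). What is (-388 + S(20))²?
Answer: 15280281/100 ≈ 1.5280e+5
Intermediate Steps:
S(N) = -3 + 1/(-10 + N)
(-388 + S(20))² = (-388 + (31 - 3*20)/(-10 + 20))² = (-388 + (31 - 60)/10)² = (-388 + (⅒)*(-29))² = (-388 - 29/10)² = (-3909/10)² = 15280281/100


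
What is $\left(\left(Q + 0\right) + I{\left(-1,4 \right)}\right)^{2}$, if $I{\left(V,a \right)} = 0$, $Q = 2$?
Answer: $4$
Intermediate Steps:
$\left(\left(Q + 0\right) + I{\left(-1,4 \right)}\right)^{2} = \left(\left(2 + 0\right) + 0\right)^{2} = \left(2 + 0\right)^{2} = 2^{2} = 4$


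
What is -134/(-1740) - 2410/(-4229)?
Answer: 2380043/3679230 ≈ 0.64689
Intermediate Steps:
-134/(-1740) - 2410/(-4229) = -134*(-1/1740) - 2410*(-1/4229) = 67/870 + 2410/4229 = 2380043/3679230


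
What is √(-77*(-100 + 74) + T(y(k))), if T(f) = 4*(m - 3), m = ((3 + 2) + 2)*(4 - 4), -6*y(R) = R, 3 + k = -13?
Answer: √1990 ≈ 44.609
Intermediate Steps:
k = -16 (k = -3 - 13 = -16)
y(R) = -R/6
m = 0 (m = (5 + 2)*0 = 7*0 = 0)
T(f) = -12 (T(f) = 4*(0 - 3) = 4*(-3) = -12)
√(-77*(-100 + 74) + T(y(k))) = √(-77*(-100 + 74) - 12) = √(-77*(-26) - 12) = √(2002 - 12) = √1990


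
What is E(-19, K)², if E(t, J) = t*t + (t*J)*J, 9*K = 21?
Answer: 5373124/81 ≈ 66335.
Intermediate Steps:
K = 7/3 (K = (⅑)*21 = 7/3 ≈ 2.3333)
E(t, J) = t² + t*J² (E(t, J) = t² + (J*t)*J = t² + t*J²)
E(-19, K)² = (-19*(-19 + (7/3)²))² = (-19*(-19 + 49/9))² = (-19*(-122/9))² = (2318/9)² = 5373124/81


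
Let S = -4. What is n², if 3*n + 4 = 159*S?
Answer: 409600/9 ≈ 45511.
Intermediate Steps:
n = -640/3 (n = -4/3 + (159*(-4))/3 = -4/3 + (⅓)*(-636) = -4/3 - 212 = -640/3 ≈ -213.33)
n² = (-640/3)² = 409600/9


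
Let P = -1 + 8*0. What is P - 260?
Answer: -261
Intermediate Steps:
P = -1 (P = -1 + 0 = -1)
P - 260 = -1 - 260 = -261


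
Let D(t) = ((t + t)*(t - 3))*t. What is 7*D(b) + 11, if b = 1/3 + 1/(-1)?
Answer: -319/27 ≈ -11.815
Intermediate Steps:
b = -2/3 (b = 1*(1/3) + 1*(-1) = 1/3 - 1 = -2/3 ≈ -0.66667)
D(t) = 2*t**2*(-3 + t) (D(t) = ((2*t)*(-3 + t))*t = (2*t*(-3 + t))*t = 2*t**2*(-3 + t))
7*D(b) + 11 = 7*(2*(-2/3)**2*(-3 - 2/3)) + 11 = 7*(2*(4/9)*(-11/3)) + 11 = 7*(-88/27) + 11 = -616/27 + 11 = -319/27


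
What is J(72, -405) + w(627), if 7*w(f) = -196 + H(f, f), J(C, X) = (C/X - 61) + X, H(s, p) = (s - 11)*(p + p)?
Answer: 4943602/45 ≈ 1.0986e+5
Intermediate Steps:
H(s, p) = 2*p*(-11 + s) (H(s, p) = (-11 + s)*(2*p) = 2*p*(-11 + s))
J(C, X) = -61 + X + C/X (J(C, X) = (-61 + C/X) + X = -61 + X + C/X)
w(f) = -28 + 2*f*(-11 + f)/7 (w(f) = (-196 + 2*f*(-11 + f))/7 = -28 + 2*f*(-11 + f)/7)
J(72, -405) + w(627) = (-61 - 405 + 72/(-405)) + (-28 + (2/7)*627*(-11 + 627)) = (-61 - 405 + 72*(-1/405)) + (-28 + (2/7)*627*616) = (-61 - 405 - 8/45) + (-28 + 110352) = -20978/45 + 110324 = 4943602/45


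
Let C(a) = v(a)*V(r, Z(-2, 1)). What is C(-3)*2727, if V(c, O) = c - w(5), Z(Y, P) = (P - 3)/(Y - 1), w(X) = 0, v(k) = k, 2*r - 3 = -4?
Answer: 8181/2 ≈ 4090.5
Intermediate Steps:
r = -½ (r = 3/2 + (½)*(-4) = 3/2 - 2 = -½ ≈ -0.50000)
Z(Y, P) = (-3 + P)/(-1 + Y)
V(c, O) = c (V(c, O) = c - 1*0 = c + 0 = c)
C(a) = -a/2 (C(a) = a*(-½) = -a/2)
C(-3)*2727 = -½*(-3)*2727 = (3/2)*2727 = 8181/2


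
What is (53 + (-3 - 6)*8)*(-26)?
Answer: 494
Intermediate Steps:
(53 + (-3 - 6)*8)*(-26) = (53 - 9*8)*(-26) = (53 - 72)*(-26) = -19*(-26) = 494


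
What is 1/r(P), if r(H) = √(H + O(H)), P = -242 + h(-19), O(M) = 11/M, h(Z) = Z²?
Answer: √421617/7086 ≈ 0.091634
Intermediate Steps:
P = 119 (P = -242 + (-19)² = -242 + 361 = 119)
r(H) = √(H + 11/H)
1/r(P) = 1/(√(119 + 11/119)) = 1/(√(14172/119)) = 1/(2*√421617/119) = √421617/7086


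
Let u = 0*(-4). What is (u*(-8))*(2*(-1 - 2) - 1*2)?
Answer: 0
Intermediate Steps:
u = 0
(u*(-8))*(2*(-1 - 2) - 1*2) = (0*(-8))*(2*(-1 - 2) - 1*2) = 0*(2*(-3) - 2) = 0*(-6 - 2) = 0*(-8) = 0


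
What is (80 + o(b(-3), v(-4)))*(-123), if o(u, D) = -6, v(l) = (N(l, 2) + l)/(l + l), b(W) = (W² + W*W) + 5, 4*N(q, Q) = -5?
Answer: -9102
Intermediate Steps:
N(q, Q) = -5/4 (N(q, Q) = (¼)*(-5) = -5/4)
b(W) = 5 + 2*W² (b(W) = (W² + W²) + 5 = 2*W² + 5 = 5 + 2*W²)
v(l) = (-5/4 + l)/(2*l) (v(l) = (-5/4 + l)/(l + l) = (-5/4 + l)/((2*l)) = (-5/4 + l)*(1/(2*l)) = (-5/4 + l)/(2*l))
(80 + o(b(-3), v(-4)))*(-123) = (80 - 6)*(-123) = 74*(-123) = -9102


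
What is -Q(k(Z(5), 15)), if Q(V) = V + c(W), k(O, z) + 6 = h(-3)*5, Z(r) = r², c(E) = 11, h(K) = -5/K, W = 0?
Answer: -40/3 ≈ -13.333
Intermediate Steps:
k(O, z) = 7/3 (k(O, z) = -6 - 5/(-3)*5 = -6 - 5*(-⅓)*5 = -6 + (5/3)*5 = -6 + 25/3 = 7/3)
Q(V) = 11 + V (Q(V) = V + 11 = 11 + V)
-Q(k(Z(5), 15)) = -(11 + 7/3) = -1*40/3 = -40/3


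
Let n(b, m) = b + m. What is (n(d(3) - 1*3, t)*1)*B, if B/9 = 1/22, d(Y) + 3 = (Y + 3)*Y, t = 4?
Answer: 72/11 ≈ 6.5455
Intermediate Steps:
d(Y) = -3 + Y*(3 + Y) (d(Y) = -3 + (Y + 3)*Y = -3 + (3 + Y)*Y = -3 + Y*(3 + Y))
B = 9/22 ≈ 0.40909
(n(d(3) - 1*3, t)*1)*B = ((((-3 + 3**2 + 3*3) - 1*3) + 4)*1)*(9/22) = ((((-3 + 9 + 9) - 3) + 4)*1)*(9/22) = (((15 - 3) + 4)*1)*(9/22) = ((12 + 4)*1)*(9/22) = (16*1)*(9/22) = 16*(9/22) = 72/11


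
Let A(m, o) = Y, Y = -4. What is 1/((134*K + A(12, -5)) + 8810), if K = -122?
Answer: -1/7542 ≈ -0.00013259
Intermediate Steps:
A(m, o) = -4
1/((134*K + A(12, -5)) + 8810) = 1/((134*(-122) - 4) + 8810) = 1/((-16348 - 4) + 8810) = 1/(-16352 + 8810) = 1/(-7542) = -1/7542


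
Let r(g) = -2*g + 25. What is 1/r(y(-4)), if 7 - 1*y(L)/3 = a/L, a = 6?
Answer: -1/26 ≈ -0.038462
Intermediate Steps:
y(L) = 21 - 18/L
r(g) = 25 - 2*g
1/r(y(-4)) = 1/(25 - 2*(21 - 18/(-4))) = 1/(25 - 2*(21 - 18*(-¼))) = 1/(25 - 2*(21 + 9/2)) = 1/(25 - 2*51/2) = 1/(25 - 51) = 1/(-26) = -1/26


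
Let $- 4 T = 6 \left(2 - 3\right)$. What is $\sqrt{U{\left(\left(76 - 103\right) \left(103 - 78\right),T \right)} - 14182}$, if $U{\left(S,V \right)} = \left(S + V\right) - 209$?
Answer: $\frac{11 i \sqrt{498}}{2} \approx 122.74 i$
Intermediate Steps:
$T = \frac{3}{2}$ ($T = - \frac{6 \left(2 - 3\right)}{4} = - \frac{6 \left(-1\right)}{4} = \left(- \frac{1}{4}\right) \left(-6\right) = \frac{3}{2} \approx 1.5$)
$U{\left(S,V \right)} = -209 + S + V$
$\sqrt{U{\left(\left(76 - 103\right) \left(103 - 78\right),T \right)} - 14182} = \sqrt{\left(-209 + \left(76 - 103\right) \left(103 - 78\right) + \frac{3}{2}\right) - 14182} = \sqrt{\left(-209 - 675 + \frac{3}{2}\right) - 14182} = \sqrt{- \frac{1765}{2} - 14182} = \sqrt{- \frac{30129}{2}} = \frac{11 i \sqrt{498}}{2}$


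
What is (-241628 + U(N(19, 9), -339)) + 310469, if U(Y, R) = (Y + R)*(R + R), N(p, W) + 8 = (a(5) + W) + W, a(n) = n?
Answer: 288513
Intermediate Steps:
N(p, W) = -3 + 2*W (N(p, W) = -8 + ((5 + W) + W) = -8 + (5 + 2*W) = -3 + 2*W)
U(Y, R) = 2*R*(R + Y) (U(Y, R) = (R + Y)*(2*R) = 2*R*(R + Y))
(-241628 + U(N(19, 9), -339)) + 310469 = (-241628 + 2*(-339)*(-339 + (-3 + 2*9))) + 310469 = (-241628 + 2*(-339)*(-339 + (-3 + 18))) + 310469 = (-241628 + 2*(-339)*(-339 + 15)) + 310469 = (-241628 + 2*(-339)*(-324)) + 310469 = (-241628 + 219672) + 310469 = -21956 + 310469 = 288513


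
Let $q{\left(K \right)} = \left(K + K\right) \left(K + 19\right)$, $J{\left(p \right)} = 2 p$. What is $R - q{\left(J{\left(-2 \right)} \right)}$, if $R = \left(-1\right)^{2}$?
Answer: $121$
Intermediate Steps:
$R = 1$
$q{\left(K \right)} = 2 K \left(19 + K\right)$
$R - q{\left(J{\left(-2 \right)} \right)} = 1 - 2 \cdot 2 \left(-2\right) \left(19 + 2 \left(-2\right)\right) = 1 - 2 \left(-4\right) \left(19 - 4\right) = 1 - 2 \left(-4\right) 15 = 1 - -120 = 1 + 120 = 121$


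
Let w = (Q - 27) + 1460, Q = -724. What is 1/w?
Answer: 1/709 ≈ 0.0014104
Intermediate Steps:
w = 709 (w = (-724 - 27) + 1460 = -751 + 1460 = 709)
1/w = 1/709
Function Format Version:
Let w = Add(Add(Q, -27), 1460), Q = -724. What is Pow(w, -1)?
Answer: Rational(1, 709) ≈ 0.0014104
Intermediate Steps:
w = 709 (w = Add(Add(-724, -27), 1460) = Add(-751, 1460) = 709)
Pow(w, -1) = Pow(709, -1) = Rational(1, 709)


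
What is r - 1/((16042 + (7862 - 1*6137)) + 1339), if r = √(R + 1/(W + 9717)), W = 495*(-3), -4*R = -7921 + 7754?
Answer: -1/19106 + √14434854/588 ≈ 6.4614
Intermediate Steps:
R = 167/4 (R = -(-7921 + 7754)/4 = -¼*(-167) = 167/4 ≈ 41.750)
W = -1485
r = √14434854/588 (r = √(167/4 + 1/(-1485 + 9717)) = √(167/4 + 1/8232) = √(343687/8232) = √14434854/588 ≈ 6.4614)
r - 1/((16042 + (7862 - 1*6137)) + 1339) = √14434854/588 - 1/((16042 + (7862 - 1*6137)) + 1339) = √14434854/588 - 1/((16042 + (7862 - 6137)) + 1339) = √14434854/588 - 1/((16042 + 1725) + 1339) = √14434854/588 - 1/(17767 + 1339) = √14434854/588 - 1/19106 = -1/19106 + √14434854/588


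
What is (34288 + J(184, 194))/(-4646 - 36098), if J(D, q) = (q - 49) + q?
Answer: -34627/40744 ≈ -0.84987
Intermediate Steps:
J(D, q) = -49 + 2*q (J(D, q) = (-49 + q) + q = -49 + 2*q)
(34288 + J(184, 194))/(-4646 - 36098) = (34288 + (-49 + 2*194))/(-4646 - 36098) = (34288 + (-49 + 388))/(-40744) = (34288 + 339)*(-1/40744) = 34627*(-1/40744) = -34627/40744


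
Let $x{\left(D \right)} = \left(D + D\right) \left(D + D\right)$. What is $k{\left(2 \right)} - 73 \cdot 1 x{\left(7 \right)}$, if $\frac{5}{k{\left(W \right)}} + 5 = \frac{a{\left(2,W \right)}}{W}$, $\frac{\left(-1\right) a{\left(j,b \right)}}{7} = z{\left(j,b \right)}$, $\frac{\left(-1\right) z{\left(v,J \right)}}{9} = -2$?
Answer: $- \frac{972949}{68} \approx -14308.0$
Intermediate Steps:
$z{\left(v,J \right)} = 18$ ($z{\left(v,J \right)} = \left(-9\right) \left(-2\right) = 18$)
$x{\left(D \right)} = 4 D^{2}$ ($x{\left(D \right)} = 2 D 2 D = 4 D^{2}$)
$a{\left(j,b \right)} = -126$ ($a{\left(j,b \right)} = \left(-7\right) 18 = -126$)
$k{\left(W \right)} = \frac{5}{-5 - \frac{126}{W}}$
$k{\left(2 \right)} - 73 \cdot 1 x{\left(7 \right)} = \left(-5\right) 2 \frac{1}{126 + 5 \cdot 2} - 73 \cdot 1 \cdot 4 \cdot 7^{2} = \left(-5\right) 2 \frac{1}{126 + 10} - 73 \cdot 1 \cdot 4 \cdot 49 = \left(-5\right) 2 \cdot \frac{1}{136} - 73 \cdot 1 \cdot 196 = \left(-5\right) 2 \cdot \frac{1}{136} - 14308 = - \frac{5}{68} - 14308 = - \frac{972949}{68}$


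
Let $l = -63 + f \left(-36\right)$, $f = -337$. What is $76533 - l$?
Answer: $64464$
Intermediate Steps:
$l = 12069$ ($l = -63 - -12132 = -63 + 12132 = 12069$)
$76533 - l = 76533 - 12069 = 64464$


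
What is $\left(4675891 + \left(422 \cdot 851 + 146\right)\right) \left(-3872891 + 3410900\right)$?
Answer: $-2326198141569$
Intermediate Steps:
$\left(4675891 + \left(422 \cdot 851 + 146\right)\right) \left(-3872891 + 3410900\right) = \left(4675891 + \left(359122 + 146\right)\right) \left(-461991\right) = \left(4675891 + 359268\right) \left(-461991\right) = 5035159 \left(-461991\right) = -2326198141569$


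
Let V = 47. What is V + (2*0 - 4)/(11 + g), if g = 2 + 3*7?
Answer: 797/17 ≈ 46.882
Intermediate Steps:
g = 23 (g = 2 + 21 = 23)
V + (2*0 - 4)/(11 + g) = 47 + (2*0 - 4)/(11 + 23) = 47 + (0 - 4)/34 = 47 - 4*1/34 = 47 - 2/17 = 797/17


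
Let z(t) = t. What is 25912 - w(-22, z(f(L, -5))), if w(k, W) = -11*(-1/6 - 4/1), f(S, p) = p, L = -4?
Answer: 155197/6 ≈ 25866.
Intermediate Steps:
w(k, W) = 275/6 (w(k, W) = -11*(-1*⅙ - 4*1) = -11*(-⅙ - 4) = -11*(-25/6) = 275/6)
25912 - w(-22, z(f(L, -5))) = 25912 - 1*275/6 = 25912 - 275/6 = 155197/6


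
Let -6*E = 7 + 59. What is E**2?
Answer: 121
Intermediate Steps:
E = -11 (E = -(7 + 59)/6 = -1/6*66 = -11)
E**2 = (-11)**2 = 121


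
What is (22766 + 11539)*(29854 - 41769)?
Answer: -408744075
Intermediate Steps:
(22766 + 11539)*(29854 - 41769) = 34305*(-11915) = -408744075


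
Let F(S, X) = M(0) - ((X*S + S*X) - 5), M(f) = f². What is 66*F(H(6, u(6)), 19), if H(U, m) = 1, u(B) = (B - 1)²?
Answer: -2178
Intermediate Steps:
u(B) = (-1 + B)²
F(S, X) = 5 - 2*S*X (F(S, X) = 0² - ((X*S + S*X) - 5) = 0 - ((S*X + S*X) - 5) = 0 - (2*S*X - 5) = 0 - (-5 + 2*S*X) = 0 + (5 - 2*S*X) = 5 - 2*S*X)
66*F(H(6, u(6)), 19) = 66*(5 - 2*1*19) = 66*(5 - 38) = 66*(-33) = -2178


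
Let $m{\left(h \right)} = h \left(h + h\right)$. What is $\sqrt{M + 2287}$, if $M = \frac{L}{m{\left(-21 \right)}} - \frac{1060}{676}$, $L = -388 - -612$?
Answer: $\frac{\sqrt{170349886}}{273} \approx 47.809$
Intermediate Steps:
$m{\left(h \right)} = 2 h^{2}$ ($m{\left(h \right)} = h 2 h = 2 h^{2}$)
$L = 224$ ($L = -388 + 612 = 224$)
$M = - \frac{13991}{10647}$ ($M = \frac{224}{2 \left(-21\right)^{2}} - \frac{1060}{676} = \frac{224}{2 \cdot 441} - \frac{265}{169} = \frac{224}{882} - \frac{265}{169} = 224 \cdot \frac{1}{882} - \frac{265}{169} = \frac{16}{63} - \frac{265}{169} = - \frac{13991}{10647} \approx -1.3141$)
$\sqrt{M + 2287} = \sqrt{- \frac{13991}{10647} + 2287} = \sqrt{\frac{24335698}{10647}} = \frac{\sqrt{170349886}}{273}$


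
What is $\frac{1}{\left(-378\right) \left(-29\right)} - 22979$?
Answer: $- \frac{251895797}{10962} \approx -22979.0$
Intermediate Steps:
$\frac{1}{\left(-378\right) \left(-29\right)} - 22979 = \frac{1}{10962} - 22979 = - \frac{251895797}{10962}$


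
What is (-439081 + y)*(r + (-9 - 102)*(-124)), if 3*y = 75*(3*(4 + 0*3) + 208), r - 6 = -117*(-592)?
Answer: -36001964754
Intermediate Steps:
r = 69270 (r = 6 - 117*(-592) = 6 + 69264 = 69270)
y = 5500 (y = (75*(3*(4 + 0*3) + 208))/3 = (75*(3*(4 + 0) + 208))/3 = (75*(3*4 + 208))/3 = (75*(12 + 208))/3 = (75*220)/3 = (⅓)*16500 = 5500)
(-439081 + y)*(r + (-9 - 102)*(-124)) = (-439081 + 5500)*(69270 + (-9 - 102)*(-124)) = -433581*(69270 - 111*(-124)) = -433581*(69270 + 13764) = -433581*83034 = -36001964754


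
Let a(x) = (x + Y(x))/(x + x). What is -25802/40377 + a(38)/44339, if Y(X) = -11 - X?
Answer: -86947094875/136060961028 ≈ -0.63903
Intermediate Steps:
a(x) = -11/(2*x) (a(x) = (x + (-11 - x))/(x + x) = -11*1/(2*x) = -11/(2*x))
-25802/40377 + a(38)/44339 = -25802/40377 - 11/2/38/44339 = -25802*1/40377 - 11/2*1/38*(1/44339) = -25802/40377 - 11/76*1/44339 = -25802/40377 - 11/3369764 = -86947094875/136060961028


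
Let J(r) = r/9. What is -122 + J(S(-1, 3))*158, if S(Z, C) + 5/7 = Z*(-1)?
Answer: -7370/63 ≈ -116.98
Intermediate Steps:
S(Z, C) = -5/7 - Z (S(Z, C) = -5/7 + Z*(-1) = -5/7 - Z)
J(r) = r/9 (J(r) = r*(⅑) = r/9)
-122 + J(S(-1, 3))*158 = -122 + ((-5/7 - 1*(-1))/9)*158 = -122 + ((-5/7 + 1)/9)*158 = -122 + ((⅑)*(2/7))*158 = -122 + (2/63)*158 = -122 + 316/63 = -7370/63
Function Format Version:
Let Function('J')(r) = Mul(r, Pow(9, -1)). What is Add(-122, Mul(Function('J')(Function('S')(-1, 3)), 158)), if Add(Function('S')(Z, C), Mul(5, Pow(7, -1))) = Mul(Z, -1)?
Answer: Rational(-7370, 63) ≈ -116.98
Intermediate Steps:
Function('S')(Z, C) = Add(Rational(-5, 7), Mul(-1, Z)) (Function('S')(Z, C) = Add(Rational(-5, 7), Mul(Z, -1)) = Add(Rational(-5, 7), Mul(-1, Z)))
Function('J')(r) = Mul(Rational(1, 9), r) (Function('J')(r) = Mul(r, Rational(1, 9)) = Mul(Rational(1, 9), r))
Add(-122, Mul(Function('J')(Function('S')(-1, 3)), 158)) = Add(-122, Mul(Mul(Rational(1, 9), Add(Rational(-5, 7), Mul(-1, -1))), 158)) = Add(-122, Mul(Mul(Rational(1, 9), Add(Rational(-5, 7), 1)), 158)) = Add(-122, Mul(Mul(Rational(1, 9), Rational(2, 7)), 158)) = Add(-122, Mul(Rational(2, 63), 158)) = Add(-122, Rational(316, 63)) = Rational(-7370, 63)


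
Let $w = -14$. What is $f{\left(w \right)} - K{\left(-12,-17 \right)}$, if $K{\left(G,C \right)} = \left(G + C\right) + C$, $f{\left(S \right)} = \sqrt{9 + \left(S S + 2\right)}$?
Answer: $46 + 3 \sqrt{23} \approx 60.388$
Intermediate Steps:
$f{\left(S \right)} = \sqrt{11 + S^{2}}$ ($f{\left(S \right)} = \sqrt{9 + \left(S^{2} + 2\right)} = \sqrt{9 + \left(2 + S^{2}\right)} = \sqrt{11 + S^{2}}$)
$K{\left(G,C \right)} = G + 2 C$ ($K{\left(G,C \right)} = \left(C + G\right) + C = G + 2 C$)
$f{\left(w \right)} - K{\left(-12,-17 \right)} = \sqrt{11 + \left(-14\right)^{2}} - \left(-12 + 2 \left(-17\right)\right) = \sqrt{11 + 196} - \left(-12 - 34\right) = \sqrt{207} - -46 = 3 \sqrt{23} + 46 = 46 + 3 \sqrt{23}$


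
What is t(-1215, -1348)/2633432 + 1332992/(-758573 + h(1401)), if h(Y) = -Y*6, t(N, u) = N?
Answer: -3511275668029/2019787041928 ≈ -1.7384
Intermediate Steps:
h(Y) = -6*Y
t(-1215, -1348)/2633432 + 1332992/(-758573 + h(1401)) = -1215/2633432 + 1332992/(-758573 - 6*1401) = -1215*1/2633432 + 1332992/(-758573 - 8406) = -1215/2633432 + 1332992/(-766979) = -1215/2633432 + 1332992*(-1/766979) = -1215/2633432 - 1332992/766979 = -3511275668029/2019787041928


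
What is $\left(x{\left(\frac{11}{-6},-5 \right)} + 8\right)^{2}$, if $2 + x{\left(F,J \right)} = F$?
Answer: $\frac{625}{36} \approx 17.361$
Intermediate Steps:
$x{\left(F,J \right)} = -2 + F$
$\left(x{\left(\frac{11}{-6},-5 \right)} + 8\right)^{2} = \left(\left(-2 + \frac{11}{-6}\right) + 8\right)^{2} = \left(\left(-2 + 11 \left(- \frac{1}{6}\right)\right) + 8\right)^{2} = \left(\left(-2 - \frac{11}{6}\right) + 8\right)^{2} = \left(- \frac{23}{6} + 8\right)^{2} = \left(\frac{25}{6}\right)^{2} = \frac{625}{36}$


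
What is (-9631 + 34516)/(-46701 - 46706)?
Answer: -24885/93407 ≈ -0.26641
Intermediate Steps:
(-9631 + 34516)/(-46701 - 46706) = 24885/(-93407) = 24885*(-1/93407) = -24885/93407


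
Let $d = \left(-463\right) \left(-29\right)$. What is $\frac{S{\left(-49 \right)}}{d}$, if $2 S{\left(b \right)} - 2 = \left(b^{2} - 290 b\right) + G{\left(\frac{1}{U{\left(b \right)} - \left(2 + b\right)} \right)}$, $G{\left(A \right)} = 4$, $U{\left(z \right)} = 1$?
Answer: $\frac{573}{926} \approx 0.61879$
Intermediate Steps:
$S{\left(b \right)} = 3 + \frac{b^{2}}{2} - 145 b$ ($S{\left(b \right)} = 1 + \frac{\left(b^{2} - 290 b\right) + 4}{2} = 1 + \frac{4 + b^{2} - 290 b}{2} = 1 + \left(2 + \frac{b^{2}}{2} - 145 b\right) = 3 + \frac{b^{2}}{2} - 145 b$)
$d = 13427$
$\frac{S{\left(-49 \right)}}{d} = \frac{3 + \frac{\left(-49\right)^{2}}{2} - -7105}{13427} = \left(3 + \frac{1}{2} \cdot 2401 + 7105\right) \frac{1}{13427} = \left(3 + \frac{2401}{2} + 7105\right) \frac{1}{13427} = \frac{16617}{2} \cdot \frac{1}{13427} = \frac{573}{926}$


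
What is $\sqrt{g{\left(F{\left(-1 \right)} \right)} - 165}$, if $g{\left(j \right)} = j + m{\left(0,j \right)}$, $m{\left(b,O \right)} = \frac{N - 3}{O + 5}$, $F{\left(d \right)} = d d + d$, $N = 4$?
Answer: $\frac{2 i \sqrt{1030}}{5} \approx 12.837 i$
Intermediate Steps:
$F{\left(d \right)} = d + d^{2}$ ($F{\left(d \right)} = d^{2} + d = d + d^{2}$)
$m{\left(b,O \right)} = \frac{1}{5 + O}$ ($m{\left(b,O \right)} = \frac{4 - 3}{O + 5} = 1 \frac{1}{5 + O} = \frac{1}{5 + O}$)
$g{\left(j \right)} = j + \frac{1}{5 + j}$
$\sqrt{g{\left(F{\left(-1 \right)} \right)} - 165} = \sqrt{\frac{1 + - (1 - 1) \left(5 - \left(1 - 1\right)\right)}{5 - \left(1 - 1\right)} - 165} = \sqrt{\frac{1 + \left(-1\right) 0 \left(5 - 0\right)}{5 - 0} - 165} = \sqrt{\frac{1 + 0 \left(5 + 0\right)}{5 + 0} - 165} = \sqrt{\frac{1 + 0 \cdot 5}{5} - 165} = \sqrt{\frac{1 + 0}{5} - 165} = \sqrt{\frac{1}{5} \cdot 1 - 165} = \sqrt{\frac{1}{5} - 165} = \sqrt{- \frac{824}{5}} = \frac{2 i \sqrt{1030}}{5}$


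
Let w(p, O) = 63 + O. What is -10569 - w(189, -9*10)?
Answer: -10542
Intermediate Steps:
-10569 - w(189, -9*10) = -10569 - (63 - 9*10) = -10569 - (63 - 90) = -10569 - 1*(-27) = -10569 + 27 = -10542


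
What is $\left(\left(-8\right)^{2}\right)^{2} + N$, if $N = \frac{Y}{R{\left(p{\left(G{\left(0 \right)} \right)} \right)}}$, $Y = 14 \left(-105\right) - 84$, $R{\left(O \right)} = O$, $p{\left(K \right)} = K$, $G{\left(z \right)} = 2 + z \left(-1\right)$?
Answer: $3319$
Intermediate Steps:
$G{\left(z \right)} = 2 - z$
$Y = -1554$ ($Y = -1470 - 84 = -1554$)
$N = -777$ ($N = - \frac{1554}{2 - 0} = - \frac{1554}{2 + 0} = - \frac{1554}{2} = \left(-1554\right) \frac{1}{2} = -777$)
$\left(\left(-8\right)^{2}\right)^{2} + N = \left(\left(-8\right)^{2}\right)^{2} - 777 = 64^{2} - 777 = 4096 - 777 = 3319$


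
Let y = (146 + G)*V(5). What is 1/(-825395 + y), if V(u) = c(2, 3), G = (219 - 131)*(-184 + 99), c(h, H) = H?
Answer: -1/847397 ≈ -1.1801e-6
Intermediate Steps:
G = -7480 (G = 88*(-85) = -7480)
V(u) = 3
y = -22002 (y = (146 - 7480)*3 = -7334*3 = -22002)
1/(-825395 + y) = 1/(-825395 - 22002) = 1/(-847397) = -1/847397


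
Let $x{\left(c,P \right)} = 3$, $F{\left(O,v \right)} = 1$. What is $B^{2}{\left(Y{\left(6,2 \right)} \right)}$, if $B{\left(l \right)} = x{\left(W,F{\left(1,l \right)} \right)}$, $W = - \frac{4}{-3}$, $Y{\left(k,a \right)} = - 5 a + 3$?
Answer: $9$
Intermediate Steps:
$Y{\left(k,a \right)} = 3 - 5 a$
$W = \frac{4}{3}$ ($W = \left(-4\right) \left(- \frac{1}{3}\right) = \frac{4}{3} \approx 1.3333$)
$B{\left(l \right)} = 3$
$B^{2}{\left(Y{\left(6,2 \right)} \right)} = 3^{2} = 9$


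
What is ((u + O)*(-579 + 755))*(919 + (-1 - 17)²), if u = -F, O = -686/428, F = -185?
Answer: 4292993848/107 ≈ 4.0121e+7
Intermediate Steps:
O = -343/214 (O = -686*1/428 = -343/214 ≈ -1.6028)
u = 185 (u = -1*(-185) = 185)
((u + O)*(-579 + 755))*(919 + (-1 - 17)²) = ((185 - 343/214)*(-579 + 755))*(919 + (-1 - 17)²) = ((39247/214)*176)*(919 + (-18)²) = 3453736*(919 + 324)/107 = (3453736/107)*1243 = 4292993848/107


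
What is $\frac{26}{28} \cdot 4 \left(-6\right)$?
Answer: $- \frac{156}{7} \approx -22.286$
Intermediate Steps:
$\frac{26}{28} \cdot 4 \left(-6\right) = 26 \cdot \frac{1}{28} \cdot 4 \left(-6\right) = \frac{13}{14} \cdot 4 \left(-6\right) = \frac{26}{7} \left(-6\right) = - \frac{156}{7}$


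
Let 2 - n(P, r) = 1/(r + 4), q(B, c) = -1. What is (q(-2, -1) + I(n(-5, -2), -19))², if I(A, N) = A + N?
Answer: 1369/4 ≈ 342.25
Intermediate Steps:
n(P, r) = 2 - 1/(4 + r) (n(P, r) = 2 - 1/(r + 4) = 2 - 1/(4 + r))
(q(-2, -1) + I(n(-5, -2), -19))² = (-1 + ((7 + 2*(-2))/(4 - 2) - 19))² = (-1 + ((7 - 4)/2 - 19))² = (-1 + ((½)*3 - 19))² = (-1 + (3/2 - 19))² = (-1 - 35/2)² = (-37/2)² = 1369/4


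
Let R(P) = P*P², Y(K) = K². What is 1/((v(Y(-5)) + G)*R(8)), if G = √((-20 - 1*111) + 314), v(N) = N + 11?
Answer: 3/47488 - √183/569856 ≈ 3.9435e-5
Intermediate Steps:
v(N) = 11 + N
G = √183 (G = √((-20 - 111) + 314) = √(-131 + 314) = √183 ≈ 13.528)
R(P) = P³
1/((v(Y(-5)) + G)*R(8)) = 1/(((11 + (-5)²) + √183)*(8³)) = 1/(((11 + 25) + √183)*512) = (1/512)/(36 + √183) = 1/(512*(36 + √183))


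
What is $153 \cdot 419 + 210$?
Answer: $64317$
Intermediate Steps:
$153 \cdot 419 + 210 = 64107 + 210 = 64317$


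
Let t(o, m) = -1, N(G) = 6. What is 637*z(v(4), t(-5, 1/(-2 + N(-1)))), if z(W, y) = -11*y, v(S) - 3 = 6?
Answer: 7007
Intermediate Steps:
v(S) = 9 (v(S) = 3 + 6 = 9)
637*z(v(4), t(-5, 1/(-2 + N(-1)))) = 637*(-11*(-1)) = 637*11 = 7007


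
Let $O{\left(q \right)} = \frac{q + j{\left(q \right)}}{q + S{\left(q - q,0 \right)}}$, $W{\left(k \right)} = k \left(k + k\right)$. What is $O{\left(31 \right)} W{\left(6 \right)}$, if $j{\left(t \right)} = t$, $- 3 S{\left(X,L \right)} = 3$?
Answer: $\frac{744}{5} \approx 148.8$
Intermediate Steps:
$S{\left(X,L \right)} = -1$ ($S{\left(X,L \right)} = \left(- \frac{1}{3}\right) 3 = -1$)
$W{\left(k \right)} = 2 k^{2}$ ($W{\left(k \right)} = k 2 k = 2 k^{2}$)
$O{\left(q \right)} = \frac{2 q}{-1 + q}$ ($O{\left(q \right)} = \frac{q + q}{q - 1} = \frac{2 q}{-1 + q}$)
$O{\left(31 \right)} W{\left(6 \right)} = 2 \cdot 31 \frac{1}{-1 + 31} \cdot 2 \cdot 6^{2} = 2 \cdot 31 \cdot \frac{1}{30} \cdot 2 \cdot 36 = 2 \cdot 31 \cdot \frac{1}{30} \cdot 72 = \frac{31}{15} \cdot 72 = \frac{744}{5}$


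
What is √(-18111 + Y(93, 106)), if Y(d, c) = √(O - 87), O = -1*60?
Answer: √(-18111 + 7*I*√3) ≈ 0.045 + 134.58*I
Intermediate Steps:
O = -60
Y(d, c) = 7*I*√3 (Y(d, c) = √(-60 - 87) = √(-147) = 7*I*√3)
√(-18111 + Y(93, 106)) = √(-18111 + 7*I*√3)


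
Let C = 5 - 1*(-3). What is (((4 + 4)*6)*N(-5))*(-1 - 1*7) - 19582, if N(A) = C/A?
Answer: -94838/5 ≈ -18968.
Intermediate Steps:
C = 8 (C = 5 + 3 = 8)
N(A) = 8/A
(((4 + 4)*6)*N(-5))*(-1 - 1*7) - 19582 = (((4 + 4)*6)*(8/(-5)))*(-1 - 1*7) - 19582 = ((8*6)*(8*(-1/5)))*(-1 - 7) - 19582 = (48*(-8/5))*(-8) - 19582 = -384/5*(-8) - 19582 = 3072/5 - 19582 = -94838/5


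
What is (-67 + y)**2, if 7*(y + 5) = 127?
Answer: 142129/49 ≈ 2900.6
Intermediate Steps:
y = 92/7 (y = -5 + (1/7)*127 = -5 + 127/7 = 92/7 ≈ 13.143)
(-67 + y)**2 = (-67 + 92/7)**2 = (-377/7)**2 = 142129/49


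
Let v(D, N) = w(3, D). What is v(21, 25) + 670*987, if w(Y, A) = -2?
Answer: 661288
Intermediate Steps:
v(D, N) = -2
v(21, 25) + 670*987 = -2 + 670*987 = -2 + 661290 = 661288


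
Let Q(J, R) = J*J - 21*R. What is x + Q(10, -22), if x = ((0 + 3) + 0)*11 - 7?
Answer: 588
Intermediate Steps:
Q(J, R) = J**2 - 21*R
x = 26 (x = (3 + 0)*11 - 7 = 3*11 - 7 = 33 - 7 = 26)
x + Q(10, -22) = 26 + (10**2 - 21*(-22)) = 26 + (100 + 462) = 26 + 562 = 588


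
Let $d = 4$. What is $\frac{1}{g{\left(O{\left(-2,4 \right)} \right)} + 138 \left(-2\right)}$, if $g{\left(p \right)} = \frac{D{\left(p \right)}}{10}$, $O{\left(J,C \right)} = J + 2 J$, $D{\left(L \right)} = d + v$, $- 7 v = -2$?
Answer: $- \frac{7}{1929} \approx -0.0036288$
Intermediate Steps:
$v = \frac{2}{7}$ ($v = \left(- \frac{1}{7}\right) \left(-2\right) = \frac{2}{7} \approx 0.28571$)
$D{\left(L \right)} = \frac{30}{7}$ ($D{\left(L \right)} = 4 + \frac{2}{7} = \frac{30}{7}$)
$O{\left(J,C \right)} = 3 J$
$g{\left(p \right)} = \frac{3}{7}$ ($g{\left(p \right)} = \frac{30}{7 \cdot 10} = \frac{30}{7} \cdot \frac{1}{10} = \frac{3}{7}$)
$\frac{1}{g{\left(O{\left(-2,4 \right)} \right)} + 138 \left(-2\right)} = \frac{1}{\frac{3}{7} + 138 \left(-2\right)} = \frac{1}{\frac{3}{7} - 276} = \frac{1}{- \frac{1929}{7}} = - \frac{7}{1929}$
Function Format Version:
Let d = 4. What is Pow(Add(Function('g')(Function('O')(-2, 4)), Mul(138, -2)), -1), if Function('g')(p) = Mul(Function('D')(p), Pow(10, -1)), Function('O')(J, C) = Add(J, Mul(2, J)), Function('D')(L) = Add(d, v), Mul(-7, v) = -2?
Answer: Rational(-7, 1929) ≈ -0.0036288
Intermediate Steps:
v = Rational(2, 7) (v = Mul(Rational(-1, 7), -2) = Rational(2, 7) ≈ 0.28571)
Function('D')(L) = Rational(30, 7) (Function('D')(L) = Add(4, Rational(2, 7)) = Rational(30, 7))
Function('O')(J, C) = Mul(3, J)
Function('g')(p) = Rational(3, 7) (Function('g')(p) = Mul(Rational(30, 7), Pow(10, -1)) = Mul(Rational(30, 7), Rational(1, 10)) = Rational(3, 7))
Pow(Add(Function('g')(Function('O')(-2, 4)), Mul(138, -2)), -1) = Pow(Add(Rational(3, 7), Mul(138, -2)), -1) = Pow(Add(Rational(3, 7), -276), -1) = Pow(Rational(-1929, 7), -1) = Rational(-7, 1929)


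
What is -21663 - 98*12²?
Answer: -35775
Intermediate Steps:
-21663 - 98*12² = -21663 - 98*144 = -21663 - 14112 = -35775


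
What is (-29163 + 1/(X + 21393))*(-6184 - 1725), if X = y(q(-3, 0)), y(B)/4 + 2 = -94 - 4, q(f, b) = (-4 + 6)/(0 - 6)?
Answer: 4842038947922/20993 ≈ 2.3065e+8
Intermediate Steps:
q(f, b) = -⅓ (q(f, b) = 2/(-6) = 2*(-⅙) = -⅓)
y(B) = -400 (y(B) = -8 + 4*(-94 - 4) = -8 + 4*(-98) = -8 - 392 = -400)
X = -400
(-29163 + 1/(X + 21393))*(-6184 - 1725) = (-29163 + 1/(-400 + 21393))*(-6184 - 1725) = (-29163 + 1/20993)*(-7909) = -612218858/20993*(-7909) = 4842038947922/20993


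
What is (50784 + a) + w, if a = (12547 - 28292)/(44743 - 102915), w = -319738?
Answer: -15645576343/58172 ≈ -2.6895e+5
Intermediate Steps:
a = 15745/58172 (a = -15745/(-58172) = -15745*(-1/58172) = 15745/58172 ≈ 0.27066)
(50784 + a) + w = (50784 + 15745/58172) - 319738 = 2954222593/58172 - 319738 = -15645576343/58172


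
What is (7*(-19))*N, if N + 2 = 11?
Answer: -1197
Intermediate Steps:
N = 9 (N = -2 + 11 = 9)
(7*(-19))*N = (7*(-19))*9 = -133*9 = -1197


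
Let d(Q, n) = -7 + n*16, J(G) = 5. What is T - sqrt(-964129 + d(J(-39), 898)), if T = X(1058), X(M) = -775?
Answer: -775 - 2*I*sqrt(237442) ≈ -775.0 - 974.56*I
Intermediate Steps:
T = -775
d(Q, n) = -7 + 16*n
T - sqrt(-964129 + d(J(-39), 898)) = -775 - sqrt(-964129 + (-7 + 16*898)) = -775 - sqrt(-964129 + (-7 + 14368)) = -775 - sqrt(-964129 + 14361) = -775 - sqrt(-949768) = -775 - 2*I*sqrt(237442)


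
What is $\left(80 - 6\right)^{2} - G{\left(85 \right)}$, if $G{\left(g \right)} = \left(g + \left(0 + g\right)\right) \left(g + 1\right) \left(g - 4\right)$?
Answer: $-1178744$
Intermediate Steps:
$G{\left(g \right)} = 2 g \left(1 + g\right) \left(-4 + g\right)$ ($G{\left(g \right)} = \left(g + g\right) \left(1 + g\right) \left(-4 + g\right) = 2 g \left(1 + g\right) \left(-4 + g\right)$)
$\left(80 - 6\right)^{2} - G{\left(85 \right)} = \left(80 - 6\right)^{2} - 2 \cdot 85 \left(-4 + 85^{2} - 255\right) = 74^{2} - 2 \cdot 85 \left(-4 + 7225 - 255\right) = 5476 - 2 \cdot 85 \cdot 6966 = 5476 - 1184220 = -1178744$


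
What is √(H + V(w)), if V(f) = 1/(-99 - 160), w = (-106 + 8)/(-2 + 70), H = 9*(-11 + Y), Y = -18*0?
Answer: I*√6641278/259 ≈ 9.9501*I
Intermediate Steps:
Y = 0
H = -99 (H = 9*(-11 + 0) = 9*(-11) = -99)
w = -49/34 (w = -98/68 = -98*1/68 = -49/34 ≈ -1.4412)
V(f) = -1/259 (V(f) = 1/(-259) = -1/259)
√(H + V(w)) = √(-99 - 1/259) = √(-25642/259) = I*√6641278/259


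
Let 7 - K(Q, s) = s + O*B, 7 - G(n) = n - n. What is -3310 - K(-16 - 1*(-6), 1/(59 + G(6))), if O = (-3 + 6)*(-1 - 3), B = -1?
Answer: -218129/66 ≈ -3305.0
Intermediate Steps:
G(n) = 7 (G(n) = 7 - (n - n) = 7 - 1*0 = 7 + 0 = 7)
O = -12 (O = 3*(-4) = -12)
K(Q, s) = -5 - s (K(Q, s) = 7 - (s - 12*(-1)) = 7 - (s + 12) = 7 - (12 + s) = 7 + (-12 - s) = -5 - s)
-3310 - K(-16 - 1*(-6), 1/(59 + G(6))) = -3310 - (-5 - 1/(59 + 7)) = -3310 - (-5 - 1/66) = -3310 - 1*(-331/66) = -3310 + 331/66 = -218129/66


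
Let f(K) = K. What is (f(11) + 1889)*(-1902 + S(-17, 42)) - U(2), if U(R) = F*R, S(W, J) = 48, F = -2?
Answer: -3522596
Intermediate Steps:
U(R) = -2*R
(f(11) + 1889)*(-1902 + S(-17, 42)) - U(2) = (11 + 1889)*(-1902 + 48) - (-2)*2 = 1900*(-1854) - 1*(-4) = -3522600 + 4 = -3522596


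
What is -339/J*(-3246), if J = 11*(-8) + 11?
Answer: -1100394/77 ≈ -14291.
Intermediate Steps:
J = -77 (J = -88 + 11 = -77)
-339/J*(-3246) = -339/(-77)*(-3246) = -339*(-1/77)*(-3246) = (339/77)*(-3246) = -1100394/77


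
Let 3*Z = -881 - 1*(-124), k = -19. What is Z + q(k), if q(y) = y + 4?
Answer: -802/3 ≈ -267.33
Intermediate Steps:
Z = -757/3 (Z = (-881 - 1*(-124))/3 = (-881 + 124)/3 = (⅓)*(-757) = -757/3 ≈ -252.33)
q(y) = 4 + y
Z + q(k) = -757/3 + (4 - 19) = -757/3 - 15 = -802/3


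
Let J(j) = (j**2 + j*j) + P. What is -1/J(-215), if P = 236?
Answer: -1/92686 ≈ -1.0789e-5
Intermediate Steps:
J(j) = 236 + 2*j**2 (J(j) = (j**2 + j*j) + 236 = (j**2 + j**2) + 236 = 2*j**2 + 236 = 236 + 2*j**2)
-1/J(-215) = -1/(236 + 2*(-215)**2) = -1/(236 + 2*46225) = -1/(236 + 92450) = -1/92686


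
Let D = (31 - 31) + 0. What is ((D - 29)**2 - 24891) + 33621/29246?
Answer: -100476097/4178 ≈ -24049.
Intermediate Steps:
D = 0 (D = 0 + 0 = 0)
((D - 29)**2 - 24891) + 33621/29246 = ((0 - 29)**2 - 24891) + 33621/29246 = ((-29)**2 - 24891) + 33621*(1/29246) = (841 - 24891) + 4803/4178 = -24050 + 4803/4178 = -100476097/4178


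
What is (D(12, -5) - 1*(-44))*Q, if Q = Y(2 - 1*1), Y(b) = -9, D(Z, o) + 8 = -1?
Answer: -315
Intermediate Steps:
D(Z, o) = -9 (D(Z, o) = -8 - 1 = -9)
Q = -9
(D(12, -5) - 1*(-44))*Q = (-9 - 1*(-44))*(-9) = (-9 + 44)*(-9) = 35*(-9) = -315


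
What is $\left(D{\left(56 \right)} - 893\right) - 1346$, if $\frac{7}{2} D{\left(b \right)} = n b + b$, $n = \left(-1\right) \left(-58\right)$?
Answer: $-1295$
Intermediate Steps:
$n = 58$
$D{\left(b \right)} = \frac{118 b}{7}$ ($D{\left(b \right)} = \frac{2 \left(58 b + b\right)}{7} = \frac{2 \cdot 59 b}{7} = \frac{118 b}{7}$)
$\left(D{\left(56 \right)} - 893\right) - 1346 = \left(\frac{118}{7} \cdot 56 - 893\right) - 1346 = \left(944 - 893\right) - 1346 = 51 - 1346 = -1295$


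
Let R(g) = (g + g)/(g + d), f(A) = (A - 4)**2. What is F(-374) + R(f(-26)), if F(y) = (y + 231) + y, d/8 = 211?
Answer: -334049/647 ≈ -516.30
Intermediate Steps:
d = 1688 (d = 8*211 = 1688)
f(A) = (-4 + A)**2
R(g) = 2*g/(1688 + g) (R(g) = (g + g)/(g + 1688) = (2*g)/(1688 + g) = 2*g/(1688 + g))
F(y) = 231 + 2*y (F(y) = (231 + y) + y = 231 + 2*y)
F(-374) + R(f(-26)) = (231 + 2*(-374)) + 2*(-4 - 26)**2/(1688 + (-4 - 26)**2) = (231 - 748) + 2*(-30)**2/(1688 + (-30)**2) = -517 + 2*900/(1688 + 900) = -517 + 2*900/2588 = -517 + 2*900*(1/2588) = -517 + 450/647 = -334049/647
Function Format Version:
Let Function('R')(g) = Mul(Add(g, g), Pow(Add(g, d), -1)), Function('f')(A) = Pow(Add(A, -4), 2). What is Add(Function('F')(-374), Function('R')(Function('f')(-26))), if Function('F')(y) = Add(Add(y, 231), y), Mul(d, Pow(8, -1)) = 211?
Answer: Rational(-334049, 647) ≈ -516.30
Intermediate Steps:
d = 1688 (d = Mul(8, 211) = 1688)
Function('f')(A) = Pow(Add(-4, A), 2)
Function('R')(g) = Mul(2, g, Pow(Add(1688, g), -1)) (Function('R')(g) = Mul(Add(g, g), Pow(Add(g, 1688), -1)) = Mul(Mul(2, g), Pow(Add(1688, g), -1)) = Mul(2, g, Pow(Add(1688, g), -1)))
Function('F')(y) = Add(231, Mul(2, y)) (Function('F')(y) = Add(Add(231, y), y) = Add(231, Mul(2, y)))
Add(Function('F')(-374), Function('R')(Function('f')(-26))) = Add(Add(231, Mul(2, -374)), Mul(2, Pow(Add(-4, -26), 2), Pow(Add(1688, Pow(Add(-4, -26), 2)), -1))) = Add(Add(231, -748), Mul(2, Pow(-30, 2), Pow(Add(1688, Pow(-30, 2)), -1))) = Add(-517, Mul(2, 900, Pow(Add(1688, 900), -1))) = Add(-517, Mul(2, 900, Pow(2588, -1))) = Add(-517, Mul(2, 900, Rational(1, 2588))) = Add(-517, Rational(450, 647)) = Rational(-334049, 647)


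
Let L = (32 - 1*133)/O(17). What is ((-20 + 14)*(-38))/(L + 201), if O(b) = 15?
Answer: 1710/1457 ≈ 1.1736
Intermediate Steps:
L = -101/15 (L = (32 - 1*133)/15 = (32 - 133)*(1/15) = -101*1/15 = -101/15 ≈ -6.7333)
((-20 + 14)*(-38))/(L + 201) = ((-20 + 14)*(-38))/(-101/15 + 201) = (-6*(-38))/(2914/15) = 228*(15/2914) = 1710/1457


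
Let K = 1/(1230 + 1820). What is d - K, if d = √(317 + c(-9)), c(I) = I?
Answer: -1/3050 + 2*√77 ≈ 17.550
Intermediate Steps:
d = 2*√77 (d = √(317 - 9) = √308 = 2*√77 ≈ 17.550)
K = 1/3050 ≈ 0.00032787
d - K = 2*√77 - 1*1/3050 = 2*√77 - 1/3050 = -1/3050 + 2*√77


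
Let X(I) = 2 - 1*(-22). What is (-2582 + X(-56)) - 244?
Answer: -2802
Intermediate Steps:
X(I) = 24 (X(I) = 2 + 22 = 24)
(-2582 + X(-56)) - 244 = (-2582 + 24) - 244 = -2558 - 244 = -2802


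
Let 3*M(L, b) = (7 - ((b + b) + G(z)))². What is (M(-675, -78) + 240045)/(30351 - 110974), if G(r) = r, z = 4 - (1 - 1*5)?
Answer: -744160/241869 ≈ -3.0767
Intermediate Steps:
z = 8 (z = 4 - (1 - 5) = 4 - 1*(-4) = 4 + 4 = 8)
M(L, b) = (-1 - 2*b)²/3 (M(L, b) = (7 - ((b + b) + 8))²/3 = (7 - (2*b + 8))²/3 = (7 - (8 + 2*b))²/3 = (7 + (-8 - 2*b))²/3 = (-1 - 2*b)²/3)
(M(-675, -78) + 240045)/(30351 - 110974) = ((1 + 2*(-78))²/3 + 240045)/(30351 - 110974) = ((1 - 156)²/3 + 240045)/(-80623) = ((⅓)*(-155)² + 240045)*(-1/80623) = ((⅓)*24025 + 240045)*(-1/80623) = (24025/3 + 240045)*(-1/80623) = (744160/3)*(-1/80623) = -744160/241869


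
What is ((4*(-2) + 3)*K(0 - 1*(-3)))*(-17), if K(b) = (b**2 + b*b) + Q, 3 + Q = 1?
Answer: 1360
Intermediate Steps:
Q = -2 (Q = -3 + 1 = -2)
K(b) = -2 + 2*b**2 (K(b) = (b**2 + b*b) - 2 = (b**2 + b**2) - 2 = 2*b**2 - 2 = -2 + 2*b**2)
((4*(-2) + 3)*K(0 - 1*(-3)))*(-17) = ((4*(-2) + 3)*(-2 + 2*(0 - 1*(-3))**2))*(-17) = ((-8 + 3)*(-2 + 2*(0 + 3)**2))*(-17) = -5*(-2 + 2*3**2)*(-17) = -5*(-2 + 2*9)*(-17) = -5*(-2 + 18)*(-17) = -5*16*(-17) = -80*(-17) = 1360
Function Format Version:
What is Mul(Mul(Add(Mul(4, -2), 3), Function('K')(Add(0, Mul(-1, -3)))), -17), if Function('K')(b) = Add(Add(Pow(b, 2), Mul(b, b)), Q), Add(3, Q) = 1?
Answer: 1360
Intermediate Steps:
Q = -2 (Q = Add(-3, 1) = -2)
Function('K')(b) = Add(-2, Mul(2, Pow(b, 2))) (Function('K')(b) = Add(Add(Pow(b, 2), Mul(b, b)), -2) = Add(Add(Pow(b, 2), Pow(b, 2)), -2) = Add(Mul(2, Pow(b, 2)), -2) = Add(-2, Mul(2, Pow(b, 2))))
Mul(Mul(Add(Mul(4, -2), 3), Function('K')(Add(0, Mul(-1, -3)))), -17) = Mul(Mul(Add(Mul(4, -2), 3), Add(-2, Mul(2, Pow(Add(0, Mul(-1, -3)), 2)))), -17) = Mul(Mul(Add(-8, 3), Add(-2, Mul(2, Pow(Add(0, 3), 2)))), -17) = Mul(Mul(-5, Add(-2, Mul(2, Pow(3, 2)))), -17) = Mul(Mul(-5, Add(-2, Mul(2, 9))), -17) = Mul(Mul(-5, Add(-2, 18)), -17) = Mul(Mul(-5, 16), -17) = Mul(-80, -17) = 1360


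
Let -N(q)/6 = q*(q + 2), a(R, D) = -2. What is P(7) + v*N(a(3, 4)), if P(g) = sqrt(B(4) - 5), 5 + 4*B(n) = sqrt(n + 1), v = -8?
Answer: sqrt(-25 + sqrt(5))/2 ≈ 2.3856*I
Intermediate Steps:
B(n) = -5/4 + sqrt(1 + n)/4 (B(n) = -5/4 + sqrt(n + 1)/4 = -5/4 + sqrt(1 + n)/4)
N(q) = -6*q*(2 + q) (N(q) = -6*q*(q + 2) = -6*q*(2 + q))
P(g) = sqrt(-25/4 + sqrt(5)/4) (P(g) = sqrt((-5/4 + sqrt(1 + 4)/4) - 5) = sqrt((-5/4 + sqrt(5)/4) - 5) = sqrt(-25/4 + sqrt(5)/4))
P(7) + v*N(a(3, 4)) = sqrt(-25 + sqrt(5))/2 - (-48)*(-2)*(2 - 2) = sqrt(-25 + sqrt(5))/2 - (-48)*(-2)*0 = sqrt(-25 + sqrt(5))/2 - 8*0 = sqrt(-25 + sqrt(5))/2 + 0 = sqrt(-25 + sqrt(5))/2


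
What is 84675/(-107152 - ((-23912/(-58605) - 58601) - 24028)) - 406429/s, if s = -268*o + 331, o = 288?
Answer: 202743787874408/110452695612931 ≈ 1.8356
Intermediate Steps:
s = -76853 (s = -268*288 + 331 = -77184 + 331 = -76853)
84675/(-107152 - ((-23912/(-58605) - 58601) - 24028)) - 406429/s = 84675/(-107152 - ((-23912/(-58605) - 58601) - 24028)) - 406429/(-76853) = 84675/(-107152 - ((-23912*(-1/58605) - 58601) - 24028)) - 406429*(-1/76853) = 84675/(-107152 - ((23912/58605 - 58601) - 24028)) + 406429/76853 = 84675/(-107152 - (-3434287693/58605 - 24028)) + 406429/76853 = 84675/(-107152 - 1*(-4842448633/58605)) + 406429/76853 = 84675/(-107152 + 4842448633/58605) + 406429/76853 = 84675/(-1437194327/58605) + 406429/76853 = 84675*(-58605/1437194327) + 406429/76853 = -4962378375/1437194327 + 406429/76853 = 202743787874408/110452695612931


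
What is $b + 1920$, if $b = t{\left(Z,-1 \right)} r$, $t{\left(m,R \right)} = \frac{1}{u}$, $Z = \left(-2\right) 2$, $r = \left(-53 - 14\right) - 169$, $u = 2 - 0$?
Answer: $1802$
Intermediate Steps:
$u = 2$ ($u = 2 + 0 = 2$)
$r = -236$ ($r = -67 - 169 = -236$)
$Z = -4$
$t{\left(m,R \right)} = \frac{1}{2}$
$b = -118$ ($b = \frac{1}{2} \left(-236\right) = -118$)
$b + 1920 = -118 + 1920 = 1802$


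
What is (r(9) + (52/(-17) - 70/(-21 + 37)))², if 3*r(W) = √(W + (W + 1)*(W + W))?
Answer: 1410537/18496 - 1011*√21/68 ≈ 8.1296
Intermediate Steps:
r(W) = √(W + 2*W*(1 + W))/3 (r(W) = √(W + (W + 1)*(W + W))/3 = √(W + (1 + W)*(2*W))/3 = √(W + 2*W*(1 + W))/3)
(r(9) + (52/(-17) - 70/(-21 + 37)))² = (√(9*(3 + 2*9))/3 + (52/(-17) - 70/(-21 + 37)))² = (√(9*(3 + 18))/3 + (52*(-1/17) - 70/16))² = (√(9*21)/3 + (-52/17 - 70*1/16))² = (√189/3 + (-52/17 - 35/8))² = ((3*√21)/3 - 1011/136)² = (√21 - 1011/136)² = (-1011/136 + √21)²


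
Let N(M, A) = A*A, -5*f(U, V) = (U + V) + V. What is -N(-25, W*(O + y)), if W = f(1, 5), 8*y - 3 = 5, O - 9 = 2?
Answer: -17424/25 ≈ -696.96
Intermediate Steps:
O = 11 (O = 9 + 2 = 11)
f(U, V) = -2*V/5 - U/5 (f(U, V) = -((U + V) + V)/5 = -(U + 2*V)/5 = -2*V/5 - U/5)
y = 1 (y = 3/8 + (⅛)*5 = 3/8 + 5/8 = 1)
W = -11/5 (W = -⅖*5 - ⅕*1 = -2 - ⅕ = -11/5 ≈ -2.2000)
N(M, A) = A²
-N(-25, W*(O + y)) = -(-11*(11 + 1)/5)² = -(-11/5*12)² = -(-132/5)² = -1*17424/25 = -17424/25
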